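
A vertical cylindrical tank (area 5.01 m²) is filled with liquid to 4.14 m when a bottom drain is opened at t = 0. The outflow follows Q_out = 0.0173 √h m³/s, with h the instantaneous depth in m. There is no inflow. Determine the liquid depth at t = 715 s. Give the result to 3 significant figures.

0.640 m

Mass balance (ρ constant): A dh/dt = −0.0173 √h.
This is separable: 2 d(√h)/dt = −0.0173/A, so √h = √h₀ − (0.0173/(2A)) t.
√h = √4.14 − 0.0173·715/(2·5.01) = 2.0347 − 1.2345 = 0.80022.
h = 0.80022² = 0.64035 m.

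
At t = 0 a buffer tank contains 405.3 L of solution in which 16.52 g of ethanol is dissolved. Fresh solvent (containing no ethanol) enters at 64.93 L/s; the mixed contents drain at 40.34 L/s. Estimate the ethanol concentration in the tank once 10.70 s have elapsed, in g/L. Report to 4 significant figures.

0.01088 g/L

Total volume: dV/dt = Q_in − Q_out = 24.5900 L/s, so V(t) = 405.3 + 24.5900 t and V(10.70) = 668.413 L.
Species balance (pure solvent in): dm/dt = −Q_out · m/V(t).
Separate: dm/m = −Q_out dt/V(t) ⇒ ln(m/m₀) = −(Q_out/(Q_in−Q_out)) ln(V/V₀).
m = m₀ (V₀/V)^(Q_out/(Q_in−Q_out)) = 16.52 × (405.3/668.413)^(1.64050) = 7.27077 g.
C = m/V = 7.27077/668.413 = 0.0108777 g/L.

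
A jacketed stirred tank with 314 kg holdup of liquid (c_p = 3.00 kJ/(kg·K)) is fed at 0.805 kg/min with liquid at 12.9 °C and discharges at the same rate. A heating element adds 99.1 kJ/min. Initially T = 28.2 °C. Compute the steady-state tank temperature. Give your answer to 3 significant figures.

53.9 °C

M c_p dT/dt = ṁ c_p (T_in − T) + Q̇.
At steady state dT/dt = 0 ⇒ T_ss = T_in + Q̇/(ṁ c_p) = 12.9 + 99.1/(0.805·3.00) = 53.935 °C.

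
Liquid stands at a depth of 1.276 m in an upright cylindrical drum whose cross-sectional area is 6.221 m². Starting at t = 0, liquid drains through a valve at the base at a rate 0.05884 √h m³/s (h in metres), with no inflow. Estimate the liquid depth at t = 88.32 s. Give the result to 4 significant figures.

Mass balance (ρ constant): A dh/dt = −0.05884 √h.
∫ h^(−1/2) dh = −(0.05884/A) ∫ dt, giving 2√h = 2√h₀ − (0.05884/A) t.
√h = √1.276 − 0.05884·88.32/(2·6.221) = 1.12960 − 0.417678 = 0.711924.
h = 0.711924² = 0.506835 m.

0.5068 m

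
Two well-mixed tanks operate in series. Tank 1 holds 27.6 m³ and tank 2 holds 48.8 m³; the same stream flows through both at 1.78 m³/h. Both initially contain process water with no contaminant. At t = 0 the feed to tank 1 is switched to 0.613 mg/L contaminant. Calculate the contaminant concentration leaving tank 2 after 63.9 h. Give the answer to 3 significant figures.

Species balance on tank i: dCᵢ/dt = (Cᵢ₋₁ − Cᵢ)/τᵢ with τᵢ = Vᵢ/Q.
τ₁ = 27.6/1.78 = 15.506 h; τ₂ = 48.8/1.78 = 27.416 h.
Solving the cascade with C₁(0)=C₂(0)=0 gives C₂(t) = C_in[1 − (τ₁ e^(−t/τ₁) − τ₂ e^(−t/τ₂))/(τ₁ − τ₂)].
At t = 63.9: e^(−t/τ₁) = 0.016227, e^(−t/τ₂) = 0.097220.
C₂ = 0.613·[1 − (15.506·0.016227 − 27.416·0.097220)/(-11.910)] = 0.613·0.79734 = 0.48877 mg/L.

0.489 mg/L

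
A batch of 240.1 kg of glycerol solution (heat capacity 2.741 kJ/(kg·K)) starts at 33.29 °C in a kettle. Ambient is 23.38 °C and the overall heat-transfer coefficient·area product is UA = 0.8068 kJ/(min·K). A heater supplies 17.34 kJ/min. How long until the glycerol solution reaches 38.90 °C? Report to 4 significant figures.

First-law balance (no shaft work): M c_p dT/dt = −UA(T − T_amb) + Q̇.
τ = M c_p/UA = 815.709 min; T_ss = T_amb + Q̇/UA = 23.38 + 17.34/0.8068 = 44.8723 °C.
T(t) = T_ss + (T₀ − T_ss)e^(−t/τ); set T = 38.90:
t = −τ ln[(T − T_ss)/(T₀ − T_ss)] = −815.709 · ln(0.515641) = 540.281 min.

540.3 min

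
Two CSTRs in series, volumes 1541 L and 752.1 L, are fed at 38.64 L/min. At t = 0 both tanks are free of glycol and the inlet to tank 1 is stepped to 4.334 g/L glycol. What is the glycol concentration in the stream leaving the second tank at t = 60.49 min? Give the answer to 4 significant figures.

Each tank obeys Vᵢ dCᵢ/dt = Q(Cᵢ₋₁ − Cᵢ), so τᵢ = Vᵢ/Q.
τ₁ = 1541/38.64 = 39.8810 min; τ₂ = 752.1/38.64 = 19.4643 min.
Tank 1: C₁ = C_in(1 − e^(−t/τ₁)). Tank 2 (τ₁ ≠ τ₂): C₂ = C_in[1 − (τ₁ e^(−t/τ₁) − τ₂ e^(−t/τ₂))/(τ₁ − τ₂)].
At t = 60.49: e^(−t/τ₁) = 0.219421, e^(−t/τ₂) = 0.0447017.
C₂ = 4.334·[1 − (39.8810·0.219421 − 19.4643·0.0447017)/(20.4167)] = 4.334·0.614010 = 2.66112 g/L.

2.661 g/L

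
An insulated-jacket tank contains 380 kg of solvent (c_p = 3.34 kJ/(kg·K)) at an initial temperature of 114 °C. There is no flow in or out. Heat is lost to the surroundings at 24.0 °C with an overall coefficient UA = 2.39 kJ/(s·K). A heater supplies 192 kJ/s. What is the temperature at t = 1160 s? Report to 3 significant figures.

M c_p dT/dt = −UA(T − T_amb) + Q̇.
dT/dt = (T_ss − T)/τ with T_ss = T_amb + Q̇/UA = 24.0 + 192/2.39 = 104.33 °C, τ = M c_p/UA = 380·3.34/2.39 = 531.05 s.
This is linear first-order; T(t) = T_ss + (T₀ − T_ss) e^(−t/τ).
T(1160) = 104.33 + (9.6653)·0.11255 = 105.42 °C.

105 °C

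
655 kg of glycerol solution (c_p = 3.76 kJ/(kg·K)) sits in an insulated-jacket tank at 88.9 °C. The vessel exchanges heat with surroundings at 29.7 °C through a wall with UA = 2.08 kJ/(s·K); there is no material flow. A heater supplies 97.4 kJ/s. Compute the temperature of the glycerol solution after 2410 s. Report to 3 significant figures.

78.1 °C

Lumped-capacitance energy balance: M c_p dT/dt = UA(T_amb − T) + Q̇.
dT/dt = (T_ss − T)/τ with T_ss = T_amb + Q̇/UA = 29.7 + 97.4/2.08 = 76.527 °C, τ = M c_p/UA = 655·3.76/2.08 = 1184.0 s.
This is linear first-order; T(t) = T_ss + (T₀ − T_ss) e^(−t/τ).
T(2410) = 76.527 + (12.373)·0.13063 = 78.143 °C.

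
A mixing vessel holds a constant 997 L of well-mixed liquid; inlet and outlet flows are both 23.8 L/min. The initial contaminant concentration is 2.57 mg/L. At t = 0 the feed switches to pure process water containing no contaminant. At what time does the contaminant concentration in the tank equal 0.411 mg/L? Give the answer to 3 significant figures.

76.8 min

Transient balance on the dissolved component: V dC/dt = Q(C_in − C), so τ = V/Q = 41.891 min.
C(t) = C_in + (C₀ − C_in) e^(−t/τ). Set C = 0.411 and solve for t:
e^(−t/τ) = (C − C_in)/(C₀ − C_in) = (0.411 − 0)/(2.57 − 0) = 0.15992
t = −τ ln(…) = 41.891 × 1.8331 = 76.789 min.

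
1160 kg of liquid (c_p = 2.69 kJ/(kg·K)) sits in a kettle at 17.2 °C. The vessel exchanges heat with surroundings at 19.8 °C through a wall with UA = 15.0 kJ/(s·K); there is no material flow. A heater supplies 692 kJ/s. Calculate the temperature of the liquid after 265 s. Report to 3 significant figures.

Lumped-capacitance energy balance: M c_p dT/dt = UA(T_amb − T) + Q̇.
dT/dt = (T_ss − T)/τ with T_ss = T_amb + Q̇/UA = 19.8 + 692/15.0 = 65.933 °C, τ = M c_p/UA = 1160·2.69/15.0 = 208.03 s.
Integrating: T(t) = T_ss + (T₀ − T_ss) e^(−t/τ).
T(265) = 65.933 + (-48.733)·0.27975 = 52.300 °C.

52.3 °C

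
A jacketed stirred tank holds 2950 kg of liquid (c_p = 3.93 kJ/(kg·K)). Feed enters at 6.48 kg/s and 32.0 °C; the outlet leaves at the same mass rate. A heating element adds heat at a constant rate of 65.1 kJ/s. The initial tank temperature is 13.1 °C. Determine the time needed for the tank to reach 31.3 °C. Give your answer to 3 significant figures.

858 s

M c_p dT/dt = ṁ c_p (T_in − T) + Q̇.
τ = M/ṁ = 455.25 s; T_ss = T_in + Q̇/(ṁ c_p) = 34.556 °C.
T(t) = T_ss + (T₀ − T_ss) e^(−t/τ). Set T = 31.3:
e^(−t/τ) = (31.3 − 34.556)/(13.1 − 34.556) = 0.15176
t = −455.25 · ln(0.15176) = 858.33 s.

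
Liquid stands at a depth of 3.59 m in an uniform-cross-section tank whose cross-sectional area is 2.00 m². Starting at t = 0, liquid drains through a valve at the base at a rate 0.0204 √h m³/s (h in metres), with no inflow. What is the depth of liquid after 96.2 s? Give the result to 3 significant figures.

1.97 m

Mass balance (ρ constant): A dh/dt = −0.0204 √h.
This is separable: 2 d(√h)/dt = −0.0204/A, so √h = √h₀ − (0.0204/(2A)) t.
√h = √3.59 − 0.0204·96.2/(2·2.00) = 1.8947 − 0.49062 = 1.4041.
h = 1.4041² = 1.9715 m.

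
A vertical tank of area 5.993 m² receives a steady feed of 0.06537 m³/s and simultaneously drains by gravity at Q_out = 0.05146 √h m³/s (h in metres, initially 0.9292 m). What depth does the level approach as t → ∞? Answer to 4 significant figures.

Volume balance on the tank: A dh/dt = Q_in − 0.05146 √h. At steady state dh/dt = 0:
Q_in = 0.05146 √h_ss ⇒ √h_ss = 0.06537/0.05146 = 1.27031.
h_ss = 1.27031² = 1.61368 m. (Since h₀ = 0.9292 m < h_ss, the level will rise toward this value.)

1.614 m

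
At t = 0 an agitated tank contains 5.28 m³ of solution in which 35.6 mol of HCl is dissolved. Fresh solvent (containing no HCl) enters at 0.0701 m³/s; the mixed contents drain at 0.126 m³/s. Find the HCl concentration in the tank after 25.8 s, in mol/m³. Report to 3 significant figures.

Let m(t) be the amount of HCl. Volume: V(t) = V₀ + (Q_in − Q_out) t = 5.28 − 0.055900 t; V(25.8) = 3.8378 m³.
Solute balance: dm/dt = 0 − Q_out C = −Q_out m/V(t).
dm/m = −Q_out dt/(V₀ − 0.055900 t); integrating gives ln(m/m₀) = −(Q_out/(Q_in−Q_out)) ln(V/V₀).
m = m₀ (V₀/V)^(Q_out/(Q_in−Q_out)) = 35.6 × (5.28/3.8378)^(-2.2540) = 17.344 mol.
C = m/V = 17.344/3.8378 = 4.5192 mol/m³.

4.52 mol/m³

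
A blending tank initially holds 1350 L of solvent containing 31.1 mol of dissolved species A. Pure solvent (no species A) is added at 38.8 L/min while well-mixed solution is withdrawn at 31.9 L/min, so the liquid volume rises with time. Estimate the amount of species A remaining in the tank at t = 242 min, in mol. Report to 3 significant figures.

0.752 mol

Let m(t) be the amount of species A. Volume: V(t) = V₀ + (Q_in − Q_out) t = 1350 + 6.9000 t; V(242) = 3019.8 L.
Species balance (pure solvent in): dm/dt = −Q_out · m/V(t).
Separate: dm/m = −Q_out dt/V(t) ⇒ ln(m/m₀) = −(Q_out/(Q_in−Q_out)) ln(V/V₀).
m = m₀ (V₀/V)^(Q_out/(Q_in−Q_out)) = 31.1 × (1350/3019.8)^(4.6232) = 0.75212 mol.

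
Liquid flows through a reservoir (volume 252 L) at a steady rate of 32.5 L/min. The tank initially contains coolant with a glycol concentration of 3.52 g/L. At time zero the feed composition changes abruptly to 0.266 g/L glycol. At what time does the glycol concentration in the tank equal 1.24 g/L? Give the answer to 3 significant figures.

Species balance on the tank: V dC/dt = Q(C_in − C), so τ = V/Q = 7.7538 min.
C(t) = C_in + (C₀ − C_in) e^(−t/τ). Set C = 1.24 and solve for t:
e^(−t/τ) = (C − C_in)/(C₀ − C_in) = (1.24 − 0.266)/(3.52 − 0.266) = 0.29932
t = −τ ln(…) = 7.7538 × 1.2062 = 9.3529 min.

9.35 min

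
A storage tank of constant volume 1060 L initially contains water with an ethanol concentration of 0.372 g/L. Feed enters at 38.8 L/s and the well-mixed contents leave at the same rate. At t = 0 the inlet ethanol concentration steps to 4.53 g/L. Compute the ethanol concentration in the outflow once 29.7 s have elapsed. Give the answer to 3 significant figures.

3.13 g/L

Species balance on the tank: V dC/dt = Q(C_in − C).
So dC/dt = (C_in − C)/τ with τ = V/Q = 1060/38.8 = 27.320 s.
C approaches C_in exponentially: C(t) = C_in + (C₀ − C_in) e^(−t/τ).
C(29.7) = 4.53 + (0.372 − 4.53)·e^(−29.7/27.320) = 4.53 + (-4.1580)·0.33718 = 3.1280 g/L.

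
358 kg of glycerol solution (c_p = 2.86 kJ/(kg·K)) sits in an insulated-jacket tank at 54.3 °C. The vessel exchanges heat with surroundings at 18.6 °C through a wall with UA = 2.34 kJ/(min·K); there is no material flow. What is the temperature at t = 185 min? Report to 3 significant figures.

42.0 °C

Lumped-capacitance energy balance: M c_p dT/dt = UA(T_amb − T).
dT/dt = (T_ss − T)/τ with T_ss = T_amb = 18.600 °C, τ = M c_p/UA = 358·2.86/2.34 = 437.56 min.
Solution: T(t) = T_ss + (T₀ − T_ss) e^(−t/τ).
T(185) = 18.600 + (35.700)·0.65521 = 41.991 °C.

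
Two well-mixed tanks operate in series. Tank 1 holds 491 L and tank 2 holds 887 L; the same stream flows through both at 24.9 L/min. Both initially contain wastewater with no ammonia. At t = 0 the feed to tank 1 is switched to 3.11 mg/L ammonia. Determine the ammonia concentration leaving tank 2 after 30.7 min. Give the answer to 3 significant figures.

Time constants: τᵢ = Vᵢ/Q for each well-mixed tank.
τ₁ = 491/24.9 = 19.719 min; τ₂ = 887/24.9 = 35.622 min.
Solving the cascade with C₁(0)=C₂(0)=0 gives C₂(t) = C_in[1 − (τ₁ e^(−t/τ₁) − τ₂ e^(−t/τ₂))/(τ₁ − τ₂)].
At t = 30.7: e^(−t/τ₁) = 0.21079, e^(−t/τ₂) = 0.42239.
C₂ = 3.11·[1 − (19.719·0.21079 − 35.622·0.42239)/(-15.904)] = 3.11·0.31524 = 0.98039 mg/L.

0.980 mg/L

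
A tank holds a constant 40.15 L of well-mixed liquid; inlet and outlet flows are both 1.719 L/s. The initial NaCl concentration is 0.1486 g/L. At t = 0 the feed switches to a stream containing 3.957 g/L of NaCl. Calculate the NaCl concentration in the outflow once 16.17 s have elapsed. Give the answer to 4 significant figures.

2.051 g/L

Mass balance on the solute (V constant): V dC/dt = Q(C_in − C).
Time constant τ = V/Q = 40.15/1.719 = 23.3566 s.
Solution: C(t) = C_in + (C₀ − C_in) e^(−t/τ).
C(16.17) = 3.957 + (0.1486 − 3.957)·e^(−16.17/23.3566) = 3.957 + (-3.80840)·0.500419 = 2.05120 g/L.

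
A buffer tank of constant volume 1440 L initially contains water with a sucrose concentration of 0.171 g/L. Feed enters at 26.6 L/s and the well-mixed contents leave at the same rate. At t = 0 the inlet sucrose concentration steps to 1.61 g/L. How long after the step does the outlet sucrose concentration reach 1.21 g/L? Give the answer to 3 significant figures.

69.3 s

Species balance: V dC/dt = Q(C_in − C) ⇒ τ = V/Q = 54.135 s.
C(t) = C_in + (C₀ − C_in) e^(−t/τ). Set C = 1.21 and solve for t:
e^(−t/τ) = (C − C_in)/(C₀ − C_in) = (1.21 − 1.61)/(0.171 − 1.61) = 0.27797
t = −τ ln(…) = 54.135 × 1.2802 = 69.306 s.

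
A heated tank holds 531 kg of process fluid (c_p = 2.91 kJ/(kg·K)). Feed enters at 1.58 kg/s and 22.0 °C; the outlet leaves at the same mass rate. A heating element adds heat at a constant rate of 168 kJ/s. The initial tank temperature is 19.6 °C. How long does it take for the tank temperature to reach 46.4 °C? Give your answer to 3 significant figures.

M c_p dT/dt = ṁ c_p (T_in − T) + Q̇.
τ = M/ṁ = 336.08 s; T_ss = T_in + Q̇/(ṁ c_p) = 58.539 °C.
T(t) = T_ss + (T₀ − T_ss) e^(−t/τ). Set T = 46.4:
e^(−t/τ) = (46.4 − 58.539)/(19.6 − 58.539) = 0.31175
t = −336.08 · ln(0.31175) = 391.72 s.

392 s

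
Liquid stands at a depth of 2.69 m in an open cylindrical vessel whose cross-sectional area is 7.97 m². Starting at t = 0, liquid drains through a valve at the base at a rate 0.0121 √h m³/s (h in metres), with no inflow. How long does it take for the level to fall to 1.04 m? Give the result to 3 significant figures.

A dh/dt = −Q_out = −0.0121 √h.
Separate and integrate: 2(√h − √h₀) = −(0.0121/A) t.
t = 2A(√h₀ − √h)/0.0121 = 2·7.97·(√2.69 − √1.04)/0.0121
  = 15.940 × (1.6401 − 1.0198) / 0.0121 = 817.18 s.

817 s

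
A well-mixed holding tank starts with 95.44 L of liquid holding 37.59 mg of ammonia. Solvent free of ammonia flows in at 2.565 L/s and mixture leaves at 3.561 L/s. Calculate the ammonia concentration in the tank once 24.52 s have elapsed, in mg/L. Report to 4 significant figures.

Let m(t) be the amount of ammonia. Volume: V(t) = V₀ + (Q_in − Q_out) t = 95.44 − 0.996000 t; V(24.52) = 71.0181 L.
Species balance (pure solvent in): dm/dt = −Q_out · m/V(t).
dm/m = −Q_out dt/(V₀ − 0.996000 t); integrating gives ln(m/m₀) = −(Q_out/(Q_in−Q_out)) ln(V/V₀).
m = m₀ (V₀/V)^(Q_out/(Q_in−Q_out)) = 37.59 × (95.44/71.0181)^(-3.57530) = 13.0660 mg.
C = m/V = 13.0660/71.0181 = 0.183981 mg/L.

0.1840 mg/L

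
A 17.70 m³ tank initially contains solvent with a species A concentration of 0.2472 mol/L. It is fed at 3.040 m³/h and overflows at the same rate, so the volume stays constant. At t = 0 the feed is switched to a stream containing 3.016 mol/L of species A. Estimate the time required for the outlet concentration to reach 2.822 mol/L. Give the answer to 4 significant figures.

15.48 h

Accumulation = in − out for the solute gives V dC/dt = Q(C_in − C), so τ = V/Q = 5.82237 h.
C(t) = C_in + (C₀ − C_in) e^(−t/τ). Set C = 2.822 and solve for t:
e^(−t/τ) = (C − C_in)/(C₀ − C_in) = (2.822 − 3.016)/(0.2472 − 3.016) = 0.0700665
t = −τ ln(…) = 5.82237 × 2.65831 = 15.4777 h.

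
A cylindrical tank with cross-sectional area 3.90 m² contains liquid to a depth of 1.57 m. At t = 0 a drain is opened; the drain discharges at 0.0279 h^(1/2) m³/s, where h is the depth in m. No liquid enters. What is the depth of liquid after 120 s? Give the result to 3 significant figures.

With no inflow, A dh/dt = −0.0279 √h.
Separate and integrate: 2(√h − √h₀) = −(0.0279/A) t.
√h = √1.57 − 0.0279·120/(2·3.90) = 1.2530 − 0.42923 = 0.82377.
h = 0.82377² = 0.67859 m.

0.679 m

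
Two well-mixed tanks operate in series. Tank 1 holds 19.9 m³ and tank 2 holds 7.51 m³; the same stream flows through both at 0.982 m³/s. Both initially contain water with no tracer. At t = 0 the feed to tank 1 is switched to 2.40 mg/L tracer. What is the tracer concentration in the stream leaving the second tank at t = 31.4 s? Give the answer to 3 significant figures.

Each tank obeys Vᵢ dCᵢ/dt = Q(Cᵢ₋₁ − Cᵢ), so τᵢ = Vᵢ/Q.
τ₁ = 19.9/0.982 = 20.265 s; τ₂ = 7.51/0.982 = 7.6477 s.
Tank 1: C₁ = C_in(1 − e^(−t/τ₁)). Tank 2 (τ₁ ≠ τ₂): C₂ = C_in[1 − (τ₁ e^(−t/τ₁) − τ₂ e^(−t/τ₂))/(τ₁ − τ₂)].
At t = 31.4: e^(−t/τ₁) = 0.21236, e^(−t/τ₂) = 0.016476.
C₂ = 2.40·[1 − (20.265·0.21236 − 7.6477·0.016476)/(12.617)] = 2.40·0.66891 = 1.6054 mg/L.

1.61 mg/L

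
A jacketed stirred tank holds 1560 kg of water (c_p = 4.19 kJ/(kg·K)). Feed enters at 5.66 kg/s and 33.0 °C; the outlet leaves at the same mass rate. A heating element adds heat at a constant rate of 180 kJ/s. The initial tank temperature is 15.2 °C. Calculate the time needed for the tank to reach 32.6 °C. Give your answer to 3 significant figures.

319 s

M c_p dT/dt = ṁ c_p (T_in − T) + Q̇.
τ = M/ṁ = 275.62 s; T_ss = T_in + Q̇/(ṁ c_p) = 40.590 °C.
T(t) = T_ss + (T₀ − T_ss) e^(−t/τ). Set T = 32.6:
e^(−t/τ) = (32.6 − 40.590)/(15.2 − 40.590) = 0.31469
t = −275.62 · ln(0.31469) = 318.66 s.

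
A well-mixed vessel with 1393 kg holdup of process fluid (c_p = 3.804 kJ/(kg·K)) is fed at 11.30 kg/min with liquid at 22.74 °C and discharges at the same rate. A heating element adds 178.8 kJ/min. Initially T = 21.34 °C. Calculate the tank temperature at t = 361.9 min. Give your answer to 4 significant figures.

26.60 °C

Energy balance: M c_p dT/dt = ṁ c_p (T_in − T) + 178.8.
τ = M/ṁ = 123.274 min; T_ss = T_in + Q̇/(ṁ c_p) = 22.74 + 178.8/(11.30·3.804) = 26.8996 °C.
Solution: T(t) = T_ss + (T₀ − T_ss) e^(−t/τ).
T(361.9) = 26.8996 + (-5.55957)·e^(−361.9/123.274) = 26.8996 + (-5.55957)·0.0530920 = 26.6044 °C.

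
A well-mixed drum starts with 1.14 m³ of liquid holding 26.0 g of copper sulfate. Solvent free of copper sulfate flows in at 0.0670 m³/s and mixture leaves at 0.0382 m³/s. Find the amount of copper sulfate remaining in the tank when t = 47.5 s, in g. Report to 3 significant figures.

9.14 g

Let m(t) be the amount of copper sulfate. Volume: V(t) = V₀ + (Q_in − Q_out) t = 1.14 + 0.028800 t; V(47.5) = 2.5080 m³.
Species balance (pure solvent in): dm/dt = −Q_out · m/V(t).
dm/m = −Q_out dt/(V₀ + 0.028800 t); integrating gives ln(m/m₀) = −(Q_out/(Q_in−Q_out)) ln(V/V₀).
m = m₀ (V₀/V)^(Q_out/(Q_in−Q_out)) = 26.0 × (1.14/2.5080)^(1.3264) = 9.1367 g.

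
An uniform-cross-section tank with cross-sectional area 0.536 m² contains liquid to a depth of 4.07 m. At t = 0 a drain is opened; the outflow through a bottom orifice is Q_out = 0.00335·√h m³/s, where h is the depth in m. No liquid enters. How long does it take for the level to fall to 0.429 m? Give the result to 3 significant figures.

Accumulation of liquid (constant cross-section A): A dh/dt = −0.00335 √h.
∫ h^(−1/2) dh = −(0.00335/A) ∫ dt, giving 2√h = 2√h₀ − (0.00335/A) t.
t = 2A(√h₀ − √h)/0.00335 = 2·0.536·(√4.07 − √0.429)/0.00335
  = 1.0720 × (2.0174 − 0.65498) / 0.00335 = 435.98 s.

436 s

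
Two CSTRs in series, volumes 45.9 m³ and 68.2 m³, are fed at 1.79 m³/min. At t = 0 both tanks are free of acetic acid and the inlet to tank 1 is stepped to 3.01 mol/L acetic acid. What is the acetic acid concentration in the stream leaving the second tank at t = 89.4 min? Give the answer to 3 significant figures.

2.32 mol/L

Species balance on tank i: dCᵢ/dt = (Cᵢ₋₁ − Cᵢ)/τᵢ with τᵢ = Vᵢ/Q.
τ₁ = 45.9/1.79 = 25.642 min; τ₂ = 68.2/1.79 = 38.101 min.
Tank 1: C₁ = C_in(1 − e^(−t/τ₁)). Tank 2 (τ₁ ≠ τ₂): C₂ = C_in[1 − (τ₁ e^(−t/τ₁) − τ₂ e^(−t/τ₂))/(τ₁ − τ₂)].
At t = 89.4: e^(−t/τ₁) = 0.030611, e^(−t/τ₂) = 0.095711.
C₂ = 3.01·[1 − (25.642·0.030611 − 38.101·0.095711)/(-12.458)] = 3.01·0.77029 = 2.3186 mol/L.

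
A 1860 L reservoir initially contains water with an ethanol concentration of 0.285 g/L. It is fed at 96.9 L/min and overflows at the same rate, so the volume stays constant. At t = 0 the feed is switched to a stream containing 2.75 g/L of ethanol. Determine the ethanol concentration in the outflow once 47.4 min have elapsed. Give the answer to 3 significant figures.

Accumulation = in − out for the solute gives V dC/dt = Q(C_in − C).
Time constant τ = V/Q = 1860/96.9 = 19.195 min.
Solution: C(t) = C_in + (C₀ − C_in) e^(−t/τ).
C(47.4) = 2.75 + (0.285 − 2.75)·e^(−47.4/19.195) = 2.75 + (-2.4650)·0.084637 = 2.5414 g/L.

2.54 g/L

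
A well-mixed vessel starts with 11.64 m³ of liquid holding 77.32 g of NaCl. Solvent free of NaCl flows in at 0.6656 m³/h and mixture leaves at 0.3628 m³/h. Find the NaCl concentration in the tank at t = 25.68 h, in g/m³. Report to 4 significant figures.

2.157 g/m³

Let m(t) be the amount of NaCl. Volume: V(t) = V₀ + (Q_in − Q_out) t = 11.64 + 0.302800 t; V(25.68) = 19.4159 m³.
Species balance (pure solvent in): dm/dt = −Q_out · m/V(t).
Separate: dm/m = −Q_out dt/V(t) ⇒ ln(m/m₀) = −(Q_out/(Q_in−Q_out)) ln(V/V₀).
m = m₀ (V₀/V)^(Q_out/(Q_in−Q_out)) = 77.32 × (11.64/19.4159)^(1.19815) = 41.8849 g.
C = m/V = 41.8849/19.4159 = 2.15725 g/m³.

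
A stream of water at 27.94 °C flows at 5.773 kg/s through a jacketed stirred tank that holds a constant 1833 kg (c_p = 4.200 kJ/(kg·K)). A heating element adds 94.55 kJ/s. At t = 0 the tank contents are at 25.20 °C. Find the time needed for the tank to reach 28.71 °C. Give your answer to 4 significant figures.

M c_p dT/dt = ṁ c_p (T_in − T) + Q̇.
τ = M/ṁ = 317.513 s; T_ss = T_in + Q̇/(ṁ c_p) = 31.8395 °C.
T(t) = T_ss + (T₀ − T_ss) e^(−t/τ). Set T = 28.71:
e^(−t/τ) = (28.71 − 31.8395)/(25.20 − 31.8395) = 0.471347
t = −317.513 · ln(0.471347) = 238.820 s.

238.8 s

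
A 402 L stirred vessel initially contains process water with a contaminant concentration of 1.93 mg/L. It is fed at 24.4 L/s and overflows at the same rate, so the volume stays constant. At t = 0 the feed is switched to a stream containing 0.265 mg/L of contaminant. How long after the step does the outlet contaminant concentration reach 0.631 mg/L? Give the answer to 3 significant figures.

25.0 s

Accumulation = in − out for the solute gives V dC/dt = Q(C_in − C), so τ = V/Q = 16.475 s.
C(t) = C_in + (C₀ − C_in) e^(−t/τ). Set C = 0.631 and solve for t:
e^(−t/τ) = (C − C_in)/(C₀ − C_in) = (0.631 − 0.265)/(1.93 − 0.265) = 0.21982
t = −τ ln(…) = 16.475 × 1.5149 = 24.959 s.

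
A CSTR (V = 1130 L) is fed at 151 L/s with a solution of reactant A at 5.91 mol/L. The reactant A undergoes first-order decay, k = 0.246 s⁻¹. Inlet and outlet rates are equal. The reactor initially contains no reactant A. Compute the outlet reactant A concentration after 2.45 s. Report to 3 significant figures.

Accumulation = in − out − consumed: V dC/dt = Q C_in − Q C − k V C.
dC/dt = (Q/V) C_in − (Q/V + k) C; effective rate a = Q/V + k = 0.13363 + 0.246 = 0.37963 s⁻¹.
C_ss = Q C_in/(Q + kV) = 2.0803 mol/L; C(t) = C_ss + (C₀ − C_ss) e^(−a t).
C(2.45) = 2.0803 + (-2.0803)·e^(−0.37963·2.45) = 2.0803 + (-2.0803)·0.39452 = 1.2596 mol/L.

1.26 mol/L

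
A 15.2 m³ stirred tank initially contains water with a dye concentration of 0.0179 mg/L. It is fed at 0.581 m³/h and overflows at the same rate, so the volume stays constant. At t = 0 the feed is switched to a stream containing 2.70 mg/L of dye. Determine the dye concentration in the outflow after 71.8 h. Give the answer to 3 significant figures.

2.53 mg/L

Species balance on the tank: V dC/dt = Q(C_in − C).
So dC/dt = (C_in − C)/τ with τ = V/Q = 15.2/0.581 = 26.162 h.
This is linear first-order; C(t) = C_in + (C₀ − C_in) e^(−t/τ).
C(71.8) = 2.70 + (0.0179 − 2.70)·e^(−71.8/26.162) = 2.70 + (-2.6821)·0.064283 = 2.5276 mg/L.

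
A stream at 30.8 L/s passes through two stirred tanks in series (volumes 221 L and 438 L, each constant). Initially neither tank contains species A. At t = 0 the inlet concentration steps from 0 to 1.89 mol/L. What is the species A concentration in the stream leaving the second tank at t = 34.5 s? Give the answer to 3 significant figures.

1.57 mol/L

Each tank obeys Vᵢ dCᵢ/dt = Q(Cᵢ₋₁ − Cᵢ), so τᵢ = Vᵢ/Q.
τ₁ = 221/30.8 = 7.1753 s; τ₂ = 438/30.8 = 14.221 s.
Tank 1: C₁ = C_in(1 − e^(−t/τ₁)). Tank 2 (τ₁ ≠ τ₂): C₂ = C_in[1 − (τ₁ e^(−t/τ₁) − τ₂ e^(−t/τ₂))/(τ₁ − τ₂)].
At t = 34.5: e^(−t/τ₁) = 0.0081630, e^(−t/τ₂) = 0.088387.
C₂ = 1.89·[1 − (7.1753·0.0081630 − 14.221·0.088387)/(-7.0455)] = 1.89·0.82991 = 1.5685 mol/L.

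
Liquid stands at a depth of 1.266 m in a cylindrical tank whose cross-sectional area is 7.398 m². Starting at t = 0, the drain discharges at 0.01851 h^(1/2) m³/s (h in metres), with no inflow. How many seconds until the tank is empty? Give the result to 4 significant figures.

899.4 s

With no inflow, A dh/dt = −0.01851 √h.
∫ h^(−1/2) dh = −(0.01851/A) ∫ dt, giving 2√h = 2√h₀ − (0.01851/A) t.
Set h = 0: 2√h₀ = (0.01851/A) t_empty ⇒ t_empty = 2A√h₀/0.01851.
t_empty = 2·7.398·√1.266/0.01851 = 14.7960·1.12517/0.01851 = 899.404 s.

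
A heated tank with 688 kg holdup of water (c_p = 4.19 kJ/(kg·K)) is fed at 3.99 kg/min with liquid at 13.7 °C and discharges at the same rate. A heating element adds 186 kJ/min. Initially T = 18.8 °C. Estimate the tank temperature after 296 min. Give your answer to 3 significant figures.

23.7 °C

Heat balance on the well-mixed liquid: M c_p dT/dt = ṁ c_p (T_in − T) + 186.
Rearrange: dT/dt = (T_ss − T)/τ with τ = M/ṁ = 172.43 min and T_ss = T_in + Q̇/(ṁ c_p) = 24.826 °C.
Solution: T(t) = T_ss + (T₀ − T_ss) e^(−t/τ).
T(296) = 24.826 + (-6.0257)·e^(−296/172.43) = 24.826 + (-6.0257)·0.17967 = 23.743 °C.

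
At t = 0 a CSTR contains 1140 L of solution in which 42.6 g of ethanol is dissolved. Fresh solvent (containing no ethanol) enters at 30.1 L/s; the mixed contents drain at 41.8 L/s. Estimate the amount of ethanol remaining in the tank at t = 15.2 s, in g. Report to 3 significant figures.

Let m(t) be the amount of ethanol. Volume: V(t) = V₀ + (Q_in − Q_out) t = 1140 − 11.700 t; V(15.2) = 962.16 L.
No ethanol enters, so dm/dt = −Q_out · (m/V).
Separate: dm/m = −Q_out dt/V(t) ⇒ ln(m/m₀) = −(Q_out/(Q_in−Q_out)) ln(V/V₀).
m = m₀ (V₀/V)^(Q_out/(Q_in−Q_out)) = 42.6 × (1140/962.16)^(-3.5726) = 23.241 g.

23.2 g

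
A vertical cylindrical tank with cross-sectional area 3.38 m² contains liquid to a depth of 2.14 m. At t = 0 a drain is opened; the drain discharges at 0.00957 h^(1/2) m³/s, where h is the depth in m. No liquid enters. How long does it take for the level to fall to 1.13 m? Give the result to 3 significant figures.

With no inflow, A dh/dt = −0.00957 √h.
Separate and integrate: 2(√h − √h₀) = −(0.00957/A) t.
t = 2A(√h₀ − √h)/0.00957 = 2·3.38·(√2.14 − √1.13)/0.00957
  = 6.7600 × (1.4629 − 1.0630) / 0.00957 = 282.45 s.

282 s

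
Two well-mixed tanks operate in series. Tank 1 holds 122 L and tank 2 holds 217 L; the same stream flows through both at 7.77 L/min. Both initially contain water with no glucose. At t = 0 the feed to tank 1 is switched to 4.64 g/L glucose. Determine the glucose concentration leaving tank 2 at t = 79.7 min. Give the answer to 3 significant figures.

4.07 g/L

Time constants: τᵢ = Vᵢ/Q for each well-mixed tank.
τ₁ = 122/7.77 = 15.701 min; τ₂ = 217/7.77 = 27.928 min.
Tank 1: C₁ = C_in(1 − e^(−t/τ₁)). Tank 2 (τ₁ ≠ τ₂): C₂ = C_in[1 − (τ₁ e^(−t/τ₁) − τ₂ e^(−t/τ₂))/(τ₁ − τ₂)].
At t = 79.7: e^(−t/τ₁) = 0.0062450, e^(−t/τ₂) = 0.057626.
C₂ = 4.64·[1 − (15.701·0.0062450 − 27.928·0.057626)/(-12.227)] = 4.64·0.87639 = 4.0664 g/L.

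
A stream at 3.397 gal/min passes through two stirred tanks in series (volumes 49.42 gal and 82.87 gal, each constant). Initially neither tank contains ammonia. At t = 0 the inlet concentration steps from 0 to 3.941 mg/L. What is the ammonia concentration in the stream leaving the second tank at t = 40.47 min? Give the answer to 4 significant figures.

Species balance on tank i: dCᵢ/dt = (Cᵢ₋₁ − Cᵢ)/τᵢ with τᵢ = Vᵢ/Q.
τ₁ = 49.42/3.397 = 14.5481 min; τ₂ = 82.87/3.397 = 24.3951 min.
Tank 1: C₁ = C_in(1 − e^(−t/τ₁)). Tank 2 (τ₁ ≠ τ₂): C₂ = C_in[1 − (τ₁ e^(−t/τ₁) − τ₂ e^(−t/τ₂))/(τ₁ − τ₂)].
At t = 40.47: e^(−t/τ₁) = 0.0619269, e^(−t/τ₂) = 0.190340.
C₂ = 3.941·[1 − (14.5481·0.0619269 − 24.3951·0.190340)/(-9.84692)] = 3.941·0.619939 = 2.44318 mg/L.

2.443 mg/L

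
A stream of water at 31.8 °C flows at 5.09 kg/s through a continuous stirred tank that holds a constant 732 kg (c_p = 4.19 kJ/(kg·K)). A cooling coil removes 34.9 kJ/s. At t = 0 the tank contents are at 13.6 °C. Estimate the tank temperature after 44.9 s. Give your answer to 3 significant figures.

18.0 °C

M c_p dT/dt = ṁ c_p (T_in − T) − Q̇.
Rearrange: dT/dt = (T_ss − T)/τ with τ = M/ṁ = 143.81 s and T_ss = T_in − Q̇/(ṁ c_p) = 30.164 °C.
This is linear first-order; T(t) = T_ss + (T₀ − T_ss) e^(−t/τ).
T(44.9) = 30.164 + (-16.564)·e^(−44.9/143.81) = 30.164 + (-16.564)·0.73182 = 18.042 °C.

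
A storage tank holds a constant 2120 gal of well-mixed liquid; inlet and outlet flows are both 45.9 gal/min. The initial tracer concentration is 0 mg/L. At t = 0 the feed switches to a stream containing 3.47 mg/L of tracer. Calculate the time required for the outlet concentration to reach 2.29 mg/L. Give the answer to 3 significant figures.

49.8 min

Species balance: V dC/dt = Q(C_in − C) ⇒ τ = V/Q = 46.187 min.
C(t) = C_in + (C₀ − C_in) e^(−t/τ). Set C = 2.29 and solve for t:
e^(−t/τ) = (C − C_in)/(C₀ − C_in) = (2.29 − 3.47)/(0 − 3.47) = 0.34006
t = −τ ln(…) = 46.187 × 1.0786 = 49.820 min.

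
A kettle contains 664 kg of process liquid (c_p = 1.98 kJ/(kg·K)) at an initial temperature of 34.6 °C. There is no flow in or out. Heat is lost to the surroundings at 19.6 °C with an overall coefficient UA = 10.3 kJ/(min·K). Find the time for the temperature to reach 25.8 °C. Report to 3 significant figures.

Lumped-capacitance energy balance: M c_p dT/dt = UA(T_amb − T).
τ = M c_p/UA = 127.64 min; T_ss = T_amb = 19.600 °C.
T(t) = T_ss + (T₀ − T_ss)e^(−t/τ); set T = 25.8:
t = −τ ln[(T − T_ss)/(T₀ − T_ss)] = −127.64 · ln(0.41333) = 112.77 min.

113 min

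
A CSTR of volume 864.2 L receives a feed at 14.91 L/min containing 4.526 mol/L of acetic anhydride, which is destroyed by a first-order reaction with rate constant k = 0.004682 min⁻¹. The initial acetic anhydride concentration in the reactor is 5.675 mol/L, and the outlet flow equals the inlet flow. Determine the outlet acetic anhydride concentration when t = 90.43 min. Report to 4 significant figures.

Accumulation = in − out − consumed: V dC/dt = Q C_in − Q C − k V C.
This is linear with rate a = Q/V + k = 0.0219350 min⁻¹.
C_ss = Q C_in/(Q + kV) = 3.55993 mol/L; C(t) = C_ss + (C₀ − C_ss) e^(−a t).
C(90.43) = 3.55993 + (2.11507)·e^(−0.0219350·90.43) = 3.55993 + (2.11507)·0.137576 = 3.85091 mol/L.

3.851 mol/L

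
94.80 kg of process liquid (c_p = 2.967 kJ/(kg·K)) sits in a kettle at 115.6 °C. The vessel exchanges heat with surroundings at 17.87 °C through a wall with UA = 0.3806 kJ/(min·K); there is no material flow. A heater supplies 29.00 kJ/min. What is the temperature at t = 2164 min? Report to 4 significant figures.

M c_p dT/dt = −UA(T − T_amb) + Q̇.
dT/dt = (T_ss − T)/τ with T_ss = T_amb + Q̇/UA = 17.87 + 29.00/0.3806 = 94.0655 °C, τ = M c_p/UA = 94.80·2.967/0.3806 = 739.022 min.
T approaches T_ss exponentially: T(t) = T_ss + (T₀ − T_ss) e^(−t/τ).
T(2164) = 94.0655 + (21.5345)·0.0534934 = 95.2174 °C.

95.22 °C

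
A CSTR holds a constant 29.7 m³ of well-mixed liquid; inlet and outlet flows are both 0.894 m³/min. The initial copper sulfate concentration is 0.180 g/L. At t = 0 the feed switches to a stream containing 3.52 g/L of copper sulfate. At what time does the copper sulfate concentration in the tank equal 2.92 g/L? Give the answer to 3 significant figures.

57.0 min

Accumulation = in − out for the solute gives V dC/dt = Q(C_in − C), so τ = V/Q = 33.221 min.
C(t) = C_in + (C₀ − C_in) e^(−t/τ). Set C = 2.92 and solve for t:
e^(−t/τ) = (C − C_in)/(C₀ − C_in) = (2.92 − 3.52)/(0.180 − 3.52) = 0.17964
t = −τ ln(…) = 33.221 × 1.7168 = 57.035 min.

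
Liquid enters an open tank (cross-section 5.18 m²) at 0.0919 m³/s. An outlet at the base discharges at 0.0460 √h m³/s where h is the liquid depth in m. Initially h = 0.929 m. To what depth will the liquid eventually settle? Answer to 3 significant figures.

A dh/dt = Q_in − 0.0460 √h. Steady state requires inflow = outflow:
Q_in = 0.0460 √h_ss ⇒ √h_ss = 0.0919/0.0460 = 1.9978.
h_ss = 1.9978² = 3.9913 m. (Since h₀ = 0.929 m < h_ss, the level will rise toward this value.)

3.99 m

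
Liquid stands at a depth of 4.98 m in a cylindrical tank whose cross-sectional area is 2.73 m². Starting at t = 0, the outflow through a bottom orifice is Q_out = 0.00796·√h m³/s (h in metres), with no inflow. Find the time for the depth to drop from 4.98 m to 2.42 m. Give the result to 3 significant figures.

Unsteady balance on liquid volume: A dh/dt = −0.00796 √h.
∫ h^(−1/2) dh = −(0.00796/A) ∫ dt, giving 2√h = 2√h₀ − (0.00796/A) t.
t = 2A(√h₀ − √h)/0.00796 = 2·2.73·(√4.98 − √2.42)/0.00796
  = 5.4600 × (2.2316 − 1.5556) / 0.00796 = 463.66 s.

464 s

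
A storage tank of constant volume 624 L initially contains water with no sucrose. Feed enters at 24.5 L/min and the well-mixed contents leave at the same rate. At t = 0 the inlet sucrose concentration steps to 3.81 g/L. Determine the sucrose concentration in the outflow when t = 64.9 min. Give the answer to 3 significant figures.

3.51 g/L

Mass balance on the solute (V constant): V dC/dt = Q(C_in − C).
Time constant τ = V/Q = 624/24.5 = 25.469 min.
Solution: C(t) = C_in + (C₀ − C_in) e^(−t/τ).
C(64.9) = 3.81 + (0 − 3.81)·e^(−64.9/25.469) = 3.81 + (-3.8100)·0.078226 = 3.5120 g/L.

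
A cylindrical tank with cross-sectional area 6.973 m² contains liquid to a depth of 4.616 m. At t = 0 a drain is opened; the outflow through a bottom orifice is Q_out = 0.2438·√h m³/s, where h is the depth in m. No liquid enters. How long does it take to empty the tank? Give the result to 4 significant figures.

122.9 s

A dh/dt = −Q_out = −0.2438 √h.
This is separable: 2 d(√h)/dt = −0.2438/A, so √h = √h₀ − (0.2438/(2A)) t.
Set h = 0: 2√h₀ = (0.2438/A) t_empty ⇒ t_empty = 2A√h₀/0.2438.
t_empty = 2·6.973·√4.616/0.2438 = 13.9460·2.14849/0.2438 = 122.899 s.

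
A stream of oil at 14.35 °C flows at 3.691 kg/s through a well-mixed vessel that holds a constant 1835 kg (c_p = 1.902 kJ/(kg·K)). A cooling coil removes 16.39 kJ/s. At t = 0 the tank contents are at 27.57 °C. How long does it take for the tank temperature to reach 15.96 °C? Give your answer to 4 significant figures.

682.1 s

M c_p dT/dt = ṁ c_p (T_in − T) − Q̇.
τ = M/ṁ = 497.155 s; T_ss = T_in − Q̇/(ṁ c_p) = 12.0153 °C.
T(t) = T_ss + (T₀ − T_ss) e^(−t/τ). Set T = 15.96:
e^(−t/τ) = (15.96 − 12.0153)/(27.57 − 12.0153) = 0.253600
t = −497.155 · ln(0.253600) = 682.095 s.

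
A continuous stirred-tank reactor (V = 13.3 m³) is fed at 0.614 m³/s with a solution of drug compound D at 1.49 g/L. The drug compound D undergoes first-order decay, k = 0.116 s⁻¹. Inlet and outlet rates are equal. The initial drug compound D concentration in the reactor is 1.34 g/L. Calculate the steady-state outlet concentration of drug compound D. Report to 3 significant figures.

Accumulation = in − out − consumed: V dC/dt = Q C_in − Q C − k V C.
At steady state: 0 = Q C_in − (Q + kV) C_ss, so C_ss = Q C_in/(Q + kV).
C_ss = 0.614·1.49/(0.614 + 0.116·13.3) = 0.91486/2.1568 = 0.42417 g/L.

0.424 g/L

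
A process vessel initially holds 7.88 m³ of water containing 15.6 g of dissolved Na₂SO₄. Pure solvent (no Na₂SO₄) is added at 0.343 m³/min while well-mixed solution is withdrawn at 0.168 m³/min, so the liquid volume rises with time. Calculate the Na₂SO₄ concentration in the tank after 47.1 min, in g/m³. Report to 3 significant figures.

0.487 g/m³

Let m(t) be the amount of Na₂SO₄. Volume: V(t) = V₀ + (Q_in − Q_out) t = 7.88 + 0.17500 t; V(47.1) = 16.123 m³.
Solute balance: dm/dt = 0 − Q_out C = −Q_out m/V(t).
dm/m = −Q_out dt/(V₀ + 0.17500 t); integrating gives ln(m/m₀) = −(Q_out/(Q_in−Q_out)) ln(V/V₀).
m = m₀ (V₀/V)^(Q_out/(Q_in−Q_out)) = 15.6 × (7.88/16.123)^(0.96000) = 7.8461 g.
C = m/V = 7.8461/16.123 = 0.48666 g/m³.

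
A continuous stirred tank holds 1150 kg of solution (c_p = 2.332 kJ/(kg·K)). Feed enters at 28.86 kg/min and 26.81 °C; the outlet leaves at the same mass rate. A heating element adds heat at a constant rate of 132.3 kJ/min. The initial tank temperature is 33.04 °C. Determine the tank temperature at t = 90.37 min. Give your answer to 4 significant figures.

Heat balance on the well-mixed liquid: M c_p dT/dt = ṁ c_p (T_in − T) + 132.3.
Rearrange: dT/dt = (T_ss − T)/τ with τ = M/ṁ = 39.8475 min and T_ss = T_in + Q̇/(ṁ c_p) = 28.7758 °C.
Integrating: T(t) = T_ss + (T₀ − T_ss) e^(−t/τ).
T(90.37) = 28.7758 + (4.26422)·e^(−90.37/39.8475) = 28.7758 + (4.26422)·0.103530 = 29.2173 °C.

29.22 °C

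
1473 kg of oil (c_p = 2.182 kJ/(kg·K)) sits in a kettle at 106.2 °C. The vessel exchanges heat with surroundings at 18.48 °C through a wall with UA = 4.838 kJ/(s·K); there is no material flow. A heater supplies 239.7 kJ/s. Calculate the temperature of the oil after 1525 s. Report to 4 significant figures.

Lumped-capacitance energy balance: M c_p dT/dt = UA(T_amb − T) + Q̇.
dT/dt = (T_ss − T)/τ with T_ss = T_amb + Q̇/UA = 18.48 + 239.7/4.838 = 68.0253 °C, τ = M c_p/UA = 1473·2.182/4.838 = 664.342 s.
This is linear first-order; T(t) = T_ss + (T₀ − T_ss) e^(−t/τ).
T(1525) = 68.0253 + (38.1747)·0.100711 = 71.8699 °C.

71.87 °C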